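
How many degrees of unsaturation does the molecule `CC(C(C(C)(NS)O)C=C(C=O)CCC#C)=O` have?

5

Molecular formula from the SMILES: C12H17NO3S.
DoU = (2C + 2 + N − H − X)/2 = (2·12 + 2 + 1 − 17 − 0)/2 = 10/2 = 5.
(Structurally: 0 ring(s) + 5 π bond(s) = 5.)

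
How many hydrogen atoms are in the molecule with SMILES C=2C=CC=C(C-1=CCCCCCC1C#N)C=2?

Hydrogens are implicit in SMILES; fill each atom to its normal valence:
  5 × C: 2 H each → 10
  5 × C (aromatic): 1 H each → 5
  2 × C: 1 H each → 2
  2 × C: no H
  1 × C (aromatic): no H
  1 × N: no H
  Total hydrogens = 17.

17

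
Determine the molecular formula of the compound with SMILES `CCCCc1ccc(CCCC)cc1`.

Heavy atoms from the SMILES: 14 C.
Implicit hydrogens by atom environment:
  6 × C: 2 H each → 12
  4 × C (aromatic): 1 H each → 4
  2 × C: 3 H each → 6
  2 × C (aromatic): no H
  Total hydrogens = 22.
Molecular formula: C14H22

C14H22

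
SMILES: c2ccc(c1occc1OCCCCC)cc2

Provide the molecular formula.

C15H18O2

Heavy atoms from the SMILES: 15 C, 2 O.
Implicit hydrogens by atom environment:
  7 × C (aromatic): 1 H each → 7
  4 × C: 2 H each → 8
  3 × C (aromatic): no H
  1 × C: 3 H
  1 × O (aromatic): no H
  1 × O: no H
  Total hydrogens = 18.
Molecular formula: C15H18O2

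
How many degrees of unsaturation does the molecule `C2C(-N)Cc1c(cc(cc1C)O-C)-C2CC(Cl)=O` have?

6

Molecular formula from the SMILES: C14H18ClNO2.
DoU = (2C + 2 + N − H − X)/2 = (2·14 + 2 + 1 − 18 − 1)/2 = 12/2 = 6.
(Structurally: 2 ring(s) + 4 π bond(s) = 6.)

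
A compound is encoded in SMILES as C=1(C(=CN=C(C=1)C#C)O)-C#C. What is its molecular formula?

Heavy atoms from the SMILES: 9 C, 1 N, 1 O.
Implicit hydrogens by atom environment:
  3 × C (aromatic): no H
  2 × C (aromatic): 1 H each → 2
  2 × C: 1 H each → 2
  2 × C: no H
  1 × N (aromatic): no H
  1 × O: 1 H
  Total hydrogens = 5.
Molecular formula: C9H5NO

C9H5NO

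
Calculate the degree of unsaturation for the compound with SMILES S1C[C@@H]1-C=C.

2

Molecular formula from the SMILES: C4H6S.
DoU = (2C + 2 + N − H − X)/2 = (2·4 + 2 + 0 − 6 − 0)/2 = 4/2 = 2.
(Structurally: 1 ring(s) + 1 π bond(s) = 2.)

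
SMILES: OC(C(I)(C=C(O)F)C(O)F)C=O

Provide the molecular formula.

Heavy atoms from the SMILES: 6 C, 2 F, 1 I, 4 O.
Implicit hydrogens by atom environment:
  4 × C: 1 H each → 4
  3 × O: 1 H each → 3
  2 × C: no H
  2 × F: no H
  1 × I: no H
  1 × O: no H
  Total hydrogens = 7.
Molecular formula: C6H7F2IO4

C6H7F2IO4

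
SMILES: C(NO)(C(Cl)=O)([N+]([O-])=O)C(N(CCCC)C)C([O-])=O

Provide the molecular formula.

Heavy atoms from the SMILES: 9 C, 1 Cl, 3 N, 6 O.
Implicit hydrogens by atom environment:
  3 × C: 2 H each → 6
  3 × C: no H
  3 × O: no H
  2 × C: 3 H each → 6
  2 × O (charge -1): no H
  1 × C: 1 H
  1 × Cl: no H
  1 × N: 1 H
  1 × N (charge +1): no H
  1 × N: no H
  1 × O: 1 H
  Total hydrogens = 15.
Net charge -1.
Molecular formula: C9H15ClN3O6-

C9H15ClN3O6-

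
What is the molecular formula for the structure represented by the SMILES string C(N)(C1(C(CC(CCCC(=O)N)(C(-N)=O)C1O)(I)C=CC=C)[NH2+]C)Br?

Heavy atoms from the SMILES: 1 Br, 16 C, 1 I, 4 N, 3 O.
Implicit hydrogens by atom environment:
  5 × C: 2 H each → 10
  5 × C: 1 H each → 5
  5 × C: no H
  3 × N: 2 H each → 6
  2 × O: no H
  1 × Br: no H
  1 × C: 3 H
  1 × I: no H
  1 × N (charge +1): 2 H
  1 × O: 1 H
  Total hydrogens = 27.
Net charge +1.
Molecular formula: C16H27BrIN4O3+

C16H27BrIN4O3+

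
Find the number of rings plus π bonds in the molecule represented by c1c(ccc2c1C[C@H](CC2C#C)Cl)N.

Molecular formula from the SMILES: C12H12ClN.
DoU = (2C + 2 + N − H − X)/2 = (2·12 + 2 + 1 − 12 − 1)/2 = 14/2 = 7.
(Structurally: 2 ring(s) + 5 π bond(s) = 7.)

7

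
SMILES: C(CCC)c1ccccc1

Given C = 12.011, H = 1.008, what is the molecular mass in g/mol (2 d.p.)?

Molecular formula: C10H14.
M = 10×12.011 + 14×1.008 = 134.22 g/mol.

134.22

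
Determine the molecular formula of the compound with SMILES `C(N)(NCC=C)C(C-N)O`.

C6H15N3O

Heavy atoms from the SMILES: 6 C, 3 N, 1 O.
Implicit hydrogens by atom environment:
  3 × C: 2 H each → 6
  3 × C: 1 H each → 3
  2 × N: 2 H each → 4
  1 × N: 1 H
  1 × O: 1 H
  Total hydrogens = 15.
Molecular formula: C6H15N3O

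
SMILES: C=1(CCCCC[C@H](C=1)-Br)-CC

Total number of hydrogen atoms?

Hydrogens are implicit in SMILES; fill each atom to its normal valence:
  6 × C: 2 H each → 12
  2 × C: 1 H each → 2
  1 × Br: no H
  1 × C: 3 H
  1 × C: no H
  Total hydrogens = 17.

17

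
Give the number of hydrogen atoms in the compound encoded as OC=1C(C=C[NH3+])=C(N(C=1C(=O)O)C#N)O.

Hydrogens are implicit in SMILES; fill each atom to its normal valence:
  4 × C (aromatic): no H
  3 × O: 1 H each → 3
  2 × C: 1 H each → 2
  2 × C: no H
  1 × N (charge +1): 3 H
  1 × N (aromatic): no H
  1 × N: no H
  1 × O: no H
  Total hydrogens = 8.

8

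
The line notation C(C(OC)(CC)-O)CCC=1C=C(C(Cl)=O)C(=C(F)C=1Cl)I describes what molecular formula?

Heavy atoms from the SMILES: 14 C, 2 Cl, 1 F, 1 I, 3 O.
Implicit hydrogens by atom environment:
  5 × C (aromatic): no H
  4 × C: 2 H each → 8
  2 × C: 3 H each → 6
  2 × C: no H
  2 × Cl: no H
  2 × O: no H
  1 × C (aromatic): 1 H
  1 × F: no H
  1 × I: no H
  1 × O: 1 H
  Total hydrogens = 16.
Molecular formula: C14H16Cl2FIO3

C14H16Cl2FIO3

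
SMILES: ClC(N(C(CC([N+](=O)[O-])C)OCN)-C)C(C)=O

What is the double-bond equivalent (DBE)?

2

Molecular formula from the SMILES: C9H18ClN3O4.
DoU = (2C + 2 + N − H − X)/2 = (2·9 + 2 + 3 − 18 − 1)/2 = 4/2 = 2.
(Structurally: 0 ring(s) + 2 π bond(s) = 2.)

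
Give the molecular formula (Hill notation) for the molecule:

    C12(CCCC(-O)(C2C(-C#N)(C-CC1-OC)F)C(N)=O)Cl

Heavy atoms from the SMILES: 13 C, 1 Cl, 1 F, 2 N, 3 O.
Implicit hydrogens by atom environment:
  5 × C: 2 H each → 10
  5 × C: no H
  2 × C: 1 H each → 2
  2 × O: no H
  1 × C: 3 H
  1 × Cl: no H
  1 × F: no H
  1 × N: 2 H
  1 × N: no H
  1 × O: 1 H
  Total hydrogens = 18.
Molecular formula: C13H18ClFN2O3

C13H18ClFN2O3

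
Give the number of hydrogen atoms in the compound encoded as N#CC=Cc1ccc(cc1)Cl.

6

Hydrogens are implicit in SMILES; fill each atom to its normal valence:
  4 × C (aromatic): 1 H each → 4
  2 × C: 1 H each → 2
  2 × C (aromatic): no H
  1 × C: no H
  1 × Cl: no H
  1 × N: no H
  Total hydrogens = 6.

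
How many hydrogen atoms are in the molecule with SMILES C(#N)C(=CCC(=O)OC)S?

Hydrogens are implicit in SMILES; fill each atom to its normal valence:
  3 × C: no H
  2 × O: no H
  1 × C: 3 H
  1 × C: 2 H
  1 × C: 1 H
  1 × N: no H
  1 × S: 1 H
  Total hydrogens = 7.

7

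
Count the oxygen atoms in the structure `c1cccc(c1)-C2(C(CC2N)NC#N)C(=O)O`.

2

The symbol for oxygen appears 2 times in the SMILES.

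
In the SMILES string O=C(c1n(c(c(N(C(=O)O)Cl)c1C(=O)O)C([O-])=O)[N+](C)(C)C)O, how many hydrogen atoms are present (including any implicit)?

12

Hydrogens are implicit in SMILES; fill each atom to its normal valence:
  4 × C (aromatic): no H
  4 × C: no H
  4 × O: no H
  3 × C: 3 H each → 9
  3 × O: 1 H each → 3
  1 × Cl: no H
  1 × N (aromatic): no H
  1 × N: no H
  1 × N (charge +1): no H
  1 × O (charge -1): no H
  Total hydrogens = 12.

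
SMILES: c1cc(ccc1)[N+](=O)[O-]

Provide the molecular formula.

Heavy atoms from the SMILES: 6 C, 1 N, 2 O.
Implicit hydrogens by atom environment:
  5 × C (aromatic): 1 H each → 5
  1 × C (aromatic): no H
  1 × N (charge +1): no H
  1 × O: no H
  1 × O (charge -1): no H
  Total hydrogens = 5.
Molecular formula: C6H5NO2

C6H5NO2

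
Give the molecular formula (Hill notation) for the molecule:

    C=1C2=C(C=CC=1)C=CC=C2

C10H8

Heavy atoms from the SMILES: 10 C.
Implicit hydrogens by atom environment:
  8 × C (aromatic): 1 H each → 8
  2 × C (aromatic): no H
  Total hydrogens = 8.
Molecular formula: C10H8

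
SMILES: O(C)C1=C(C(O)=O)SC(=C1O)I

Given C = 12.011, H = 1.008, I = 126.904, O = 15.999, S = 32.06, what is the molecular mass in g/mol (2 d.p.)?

Molecular formula: C6H5IO4S.
M = 6×12.011 + 5×1.008 + 1×126.904 + 4×15.999 + 1×32.06 = 300.07 g/mol.

300.07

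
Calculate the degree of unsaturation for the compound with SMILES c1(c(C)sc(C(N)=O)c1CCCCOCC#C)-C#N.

Molecular formula from the SMILES: C14H16N2O2S.
DoU = (2C + 2 + N − H − X)/2 = (2·14 + 2 + 2 − 16 − 0)/2 = 16/2 = 8.
(Structurally: 1 ring(s) + 7 π bond(s) = 8.)

8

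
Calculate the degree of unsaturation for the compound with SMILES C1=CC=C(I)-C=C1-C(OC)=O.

Molecular formula from the SMILES: C8H7IO2.
DoU = (2C + 2 + N − H − X)/2 = (2·8 + 2 + 0 − 7 − 1)/2 = 10/2 = 5.
(Structurally: 1 ring(s) + 4 π bond(s) = 5.)

5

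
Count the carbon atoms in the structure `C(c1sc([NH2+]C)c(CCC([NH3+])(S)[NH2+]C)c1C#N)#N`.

11

The symbol for carbon appears 11 times in the SMILES. Lowercase c denotes aromatic carbon and counts toward C.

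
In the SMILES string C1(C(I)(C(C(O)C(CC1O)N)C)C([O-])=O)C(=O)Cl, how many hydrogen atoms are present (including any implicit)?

Hydrogens are implicit in SMILES; fill each atom to its normal valence:
  5 × C: 1 H each → 5
  3 × C: no H
  2 × O: 1 H each → 2
  2 × O: no H
  1 × C: 3 H
  1 × C: 2 H
  1 × Cl: no H
  1 × I: no H
  1 × N: 2 H
  1 × O (charge -1): no H
  Total hydrogens = 14.

14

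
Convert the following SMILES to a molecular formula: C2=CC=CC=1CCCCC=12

Heavy atoms from the SMILES: 10 C.
Implicit hydrogens by atom environment:
  4 × C: 2 H each → 8
  4 × C (aromatic): 1 H each → 4
  2 × C (aromatic): no H
  Total hydrogens = 12.
Molecular formula: C10H12

C10H12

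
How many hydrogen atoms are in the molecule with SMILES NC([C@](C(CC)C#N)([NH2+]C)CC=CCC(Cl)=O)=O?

19

Hydrogens are implicit in SMILES; fill each atom to its normal valence:
  4 × C: no H
  3 × C: 2 H each → 6
  3 × C: 1 H each → 3
  2 × C: 3 H each → 6
  2 × O: no H
  1 × Cl: no H
  1 × N (charge +1): 2 H
  1 × N: 2 H
  1 × N: no H
  Total hydrogens = 19.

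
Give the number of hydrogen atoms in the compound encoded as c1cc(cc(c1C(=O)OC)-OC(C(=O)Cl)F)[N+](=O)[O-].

7

Hydrogens are implicit in SMILES; fill each atom to its normal valence:
  5 × O: no H
  3 × C (aromatic): 1 H each → 3
  3 × C (aromatic): no H
  2 × C: no H
  1 × C: 3 H
  1 × C: 1 H
  1 × Cl: no H
  1 × F: no H
  1 × N (charge +1): no H
  1 × O (charge -1): no H
  Total hydrogens = 7.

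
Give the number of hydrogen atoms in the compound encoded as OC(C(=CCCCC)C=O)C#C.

Hydrogens are implicit in SMILES; fill each atom to its normal valence:
  4 × C: 1 H each → 4
  3 × C: 2 H each → 6
  2 × C: no H
  1 × C: 3 H
  1 × O: 1 H
  1 × O: no H
  Total hydrogens = 14.

14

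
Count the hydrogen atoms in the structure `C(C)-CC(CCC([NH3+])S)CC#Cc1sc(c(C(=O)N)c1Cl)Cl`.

Hydrogens are implicit in SMILES; fill each atom to its normal valence:
  5 × C: 2 H each → 10
  4 × C (aromatic): no H
  3 × C: no H
  2 × C: 1 H each → 2
  2 × Cl: no H
  1 × C: 3 H
  1 × N (charge +1): 3 H
  1 × N: 2 H
  1 × O: no H
  1 × S: 1 H
  1 × S (aromatic): no H
  Total hydrogens = 21.

21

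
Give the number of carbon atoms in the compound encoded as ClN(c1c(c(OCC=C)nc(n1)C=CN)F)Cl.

The symbol for carbon appears 9 times in the SMILES. Lowercase c denotes aromatic carbon and counts toward C.

9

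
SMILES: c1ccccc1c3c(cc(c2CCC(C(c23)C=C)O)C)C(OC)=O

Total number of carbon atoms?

The symbol for carbon appears 21 times in the SMILES. Lowercase c denotes aromatic carbon and counts toward C.

21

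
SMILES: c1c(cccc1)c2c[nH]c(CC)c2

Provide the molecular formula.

C12H13N

Heavy atoms from the SMILES: 12 C, 1 N.
Implicit hydrogens by atom environment:
  7 × C (aromatic): 1 H each → 7
  3 × C (aromatic): no H
  1 × C: 3 H
  1 × C: 2 H
  1 × N (aromatic): 1 H
  Total hydrogens = 13.
Molecular formula: C12H13N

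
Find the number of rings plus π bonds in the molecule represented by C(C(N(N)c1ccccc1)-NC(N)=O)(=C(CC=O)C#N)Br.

9

Molecular formula from the SMILES: C13H14BrN5O2.
DoU = (2C + 2 + N − H − X)/2 = (2·13 + 2 + 5 − 14 − 1)/2 = 18/2 = 9.
(Structurally: 1 ring(s) + 8 π bond(s) = 9.)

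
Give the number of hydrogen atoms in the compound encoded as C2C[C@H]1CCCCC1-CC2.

Hydrogens are implicit in SMILES; fill each atom to its normal valence:
  8 × C: 2 H each → 16
  2 × C: 1 H each → 2
  Total hydrogens = 18.

18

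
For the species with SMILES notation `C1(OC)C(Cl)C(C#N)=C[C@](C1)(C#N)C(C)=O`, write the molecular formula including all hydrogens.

C11H11ClN2O2

Heavy atoms from the SMILES: 11 C, 1 Cl, 2 N, 2 O.
Implicit hydrogens by atom environment:
  5 × C: no H
  3 × C: 1 H each → 3
  2 × C: 3 H each → 6
  2 × N: no H
  2 × O: no H
  1 × C: 2 H
  1 × Cl: no H
  Total hydrogens = 11.
Molecular formula: C11H11ClN2O2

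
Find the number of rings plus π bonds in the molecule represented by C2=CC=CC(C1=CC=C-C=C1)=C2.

Molecular formula from the SMILES: C12H10.
DoU = (2C + 2 + N − H − X)/2 = (2·12 + 2 + 0 − 10 − 0)/2 = 16/2 = 8.
(Structurally: 2 ring(s) + 6 π bond(s) = 8.)

8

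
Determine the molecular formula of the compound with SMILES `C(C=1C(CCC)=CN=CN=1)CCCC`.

Heavy atoms from the SMILES: 12 C, 2 N.
Implicit hydrogens by atom environment:
  6 × C: 2 H each → 12
  2 × C: 3 H each → 6
  2 × C (aromatic): 1 H each → 2
  2 × C (aromatic): no H
  2 × N (aromatic): no H
  Total hydrogens = 20.
Molecular formula: C12H20N2

C12H20N2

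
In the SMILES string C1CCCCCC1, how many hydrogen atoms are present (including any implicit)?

Hydrogens are implicit in SMILES; fill each atom to its normal valence:
  7 × C: 2 H each → 14
  Total hydrogens = 14.

14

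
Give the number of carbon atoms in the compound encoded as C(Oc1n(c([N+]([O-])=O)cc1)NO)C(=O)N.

6

The symbol for carbon appears 6 times in the SMILES. Lowercase c denotes aromatic carbon and counts toward C.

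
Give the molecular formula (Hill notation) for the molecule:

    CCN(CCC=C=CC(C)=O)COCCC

Heavy atoms from the SMILES: 13 C, 1 N, 2 O.
Implicit hydrogens by atom environment:
  6 × C: 2 H each → 12
  3 × C: 3 H each → 9
  2 × C: 1 H each → 2
  2 × C: no H
  2 × O: no H
  1 × N: no H
  Total hydrogens = 23.
Molecular formula: C13H23NO2

C13H23NO2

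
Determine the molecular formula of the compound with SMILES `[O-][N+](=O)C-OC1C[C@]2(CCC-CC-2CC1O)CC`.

Heavy atoms from the SMILES: 13 C, 1 N, 4 O.
Implicit hydrogens by atom environment:
  8 × C: 2 H each → 16
  3 × C: 1 H each → 3
  2 × O: no H
  1 × C: 3 H
  1 × C: no H
  1 × N (charge +1): no H
  1 × O: 1 H
  1 × O (charge -1): no H
  Total hydrogens = 23.
Molecular formula: C13H23NO4

C13H23NO4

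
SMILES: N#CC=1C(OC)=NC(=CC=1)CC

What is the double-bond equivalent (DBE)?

Molecular formula from the SMILES: C9H10N2O.
DoU = (2C + 2 + N − H − X)/2 = (2·9 + 2 + 2 − 10 − 0)/2 = 12/2 = 6.
(Structurally: 1 ring(s) + 5 π bond(s) = 6.)

6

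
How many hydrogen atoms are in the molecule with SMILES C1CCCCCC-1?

14

Hydrogens are implicit in SMILES; fill each atom to its normal valence:
  7 × C: 2 H each → 14
  Total hydrogens = 14.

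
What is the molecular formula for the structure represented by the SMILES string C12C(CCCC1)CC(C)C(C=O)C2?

Heavy atoms from the SMILES: 12 C, 1 O.
Implicit hydrogens by atom environment:
  6 × C: 2 H each → 12
  5 × C: 1 H each → 5
  1 × C: 3 H
  1 × O: no H
  Total hydrogens = 20.
Molecular formula: C12H20O

C12H20O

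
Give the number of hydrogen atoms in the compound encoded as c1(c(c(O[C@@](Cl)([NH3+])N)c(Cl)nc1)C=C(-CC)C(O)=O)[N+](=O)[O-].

Hydrogens are implicit in SMILES; fill each atom to its normal valence:
  4 × C (aromatic): no H
  3 × C: no H
  3 × O: no H
  2 × Cl: no H
  1 × C: 3 H
  1 × C: 2 H
  1 × C (aromatic): 1 H
  1 × C: 1 H
  1 × N (charge +1): 3 H
  1 × N: 2 H
  1 × N (aromatic): no H
  1 × N (charge +1): no H
  1 × O: 1 H
  1 × O (charge -1): no H
  Total hydrogens = 13.

13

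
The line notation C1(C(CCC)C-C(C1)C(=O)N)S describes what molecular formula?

C9H17NOS

Heavy atoms from the SMILES: 9 C, 1 N, 1 O, 1 S.
Implicit hydrogens by atom environment:
  4 × C: 2 H each → 8
  3 × C: 1 H each → 3
  1 × C: 3 H
  1 × C: no H
  1 × N: 2 H
  1 × O: no H
  1 × S: 1 H
  Total hydrogens = 17.
Molecular formula: C9H17NOS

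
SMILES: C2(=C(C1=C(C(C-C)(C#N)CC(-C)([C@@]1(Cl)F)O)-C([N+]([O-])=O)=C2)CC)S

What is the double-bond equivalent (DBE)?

8

Molecular formula from the SMILES: C16H18ClFN2O3S.
DoU = (2C + 2 + N − H − X)/2 = (2·16 + 2 + 2 − 18 − 2)/2 = 16/2 = 8.
(Structurally: 2 ring(s) + 6 π bond(s) = 8.)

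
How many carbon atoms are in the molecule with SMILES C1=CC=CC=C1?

The symbol for carbon appears 6 times in the SMILES.

6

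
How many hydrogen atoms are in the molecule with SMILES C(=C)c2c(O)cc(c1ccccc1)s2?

Hydrogens are implicit in SMILES; fill each atom to its normal valence:
  6 × C (aromatic): 1 H each → 6
  4 × C (aromatic): no H
  1 × C: 2 H
  1 × C: 1 H
  1 × O: 1 H
  1 × S (aromatic): no H
  Total hydrogens = 10.

10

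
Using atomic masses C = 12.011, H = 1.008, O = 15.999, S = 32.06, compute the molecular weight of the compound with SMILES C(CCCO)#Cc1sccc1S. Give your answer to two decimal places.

Molecular formula: C9H10OS2.
M = 9×12.011 + 10×1.008 + 1×15.999 + 2×32.06 = 198.30 g/mol.

198.30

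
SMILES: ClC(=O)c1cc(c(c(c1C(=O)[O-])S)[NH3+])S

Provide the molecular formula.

C8H6ClNO3S2

Heavy atoms from the SMILES: 8 C, 1 Cl, 1 N, 3 O, 2 S.
Implicit hydrogens by atom environment:
  5 × C (aromatic): no H
  2 × C: no H
  2 × O: no H
  2 × S: 1 H each → 2
  1 × C (aromatic): 1 H
  1 × Cl: no H
  1 × N (charge +1): 3 H
  1 × O (charge -1): no H
  Total hydrogens = 6.
Molecular formula: C8H6ClNO3S2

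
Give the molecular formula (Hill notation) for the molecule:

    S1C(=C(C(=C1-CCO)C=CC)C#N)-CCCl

C12H14ClNOS

Heavy atoms from the SMILES: 12 C, 1 Cl, 1 N, 1 O, 1 S.
Implicit hydrogens by atom environment:
  4 × C: 2 H each → 8
  4 × C (aromatic): no H
  2 × C: 1 H each → 2
  1 × C: 3 H
  1 × C: no H
  1 × Cl: no H
  1 × N: no H
  1 × O: 1 H
  1 × S (aromatic): no H
  Total hydrogens = 14.
Molecular formula: C12H14ClNOS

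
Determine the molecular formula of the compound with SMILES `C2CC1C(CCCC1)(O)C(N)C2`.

Heavy atoms from the SMILES: 10 C, 1 N, 1 O.
Implicit hydrogens by atom environment:
  7 × C: 2 H each → 14
  2 × C: 1 H each → 2
  1 × C: no H
  1 × N: 2 H
  1 × O: 1 H
  Total hydrogens = 19.
Molecular formula: C10H19NO

C10H19NO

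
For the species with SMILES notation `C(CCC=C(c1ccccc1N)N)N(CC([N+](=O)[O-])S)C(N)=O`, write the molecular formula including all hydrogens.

Heavy atoms from the SMILES: 14 C, 5 N, 3 O, 1 S.
Implicit hydrogens by atom environment:
  4 × C: 2 H each → 8
  4 × C (aromatic): 1 H each → 4
  3 × N: 2 H each → 6
  2 × C: 1 H each → 2
  2 × C: no H
  2 × C (aromatic): no H
  2 × O: no H
  1 × N: no H
  1 × N (charge +1): no H
  1 × O (charge -1): no H
  1 × S: 1 H
  Total hydrogens = 21.
Molecular formula: C14H21N5O3S

C14H21N5O3S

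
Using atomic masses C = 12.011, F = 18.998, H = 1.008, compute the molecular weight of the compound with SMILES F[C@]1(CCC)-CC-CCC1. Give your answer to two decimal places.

144.23

Molecular formula: C9H17F.
M = 9×12.011 + 1×18.998 + 17×1.008 = 144.23 g/mol.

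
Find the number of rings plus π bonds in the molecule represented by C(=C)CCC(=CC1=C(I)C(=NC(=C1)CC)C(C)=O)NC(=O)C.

8

Molecular formula from the SMILES: C17H21IN2O2.
DoU = (2C + 2 + N − H − X)/2 = (2·17 + 2 + 2 − 21 − 1)/2 = 16/2 = 8.
(Structurally: 1 ring(s) + 7 π bond(s) = 8.)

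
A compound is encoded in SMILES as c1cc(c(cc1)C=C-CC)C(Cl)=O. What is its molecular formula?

Heavy atoms from the SMILES: 11 C, 1 Cl, 1 O.
Implicit hydrogens by atom environment:
  4 × C (aromatic): 1 H each → 4
  2 × C: 1 H each → 2
  2 × C (aromatic): no H
  1 × C: 3 H
  1 × C: 2 H
  1 × C: no H
  1 × Cl: no H
  1 × O: no H
  Total hydrogens = 11.
Molecular formula: C11H11ClO

C11H11ClO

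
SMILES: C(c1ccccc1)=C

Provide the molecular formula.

Heavy atoms from the SMILES: 8 C.
Implicit hydrogens by atom environment:
  5 × C (aromatic): 1 H each → 5
  1 × C: 2 H
  1 × C: 1 H
  1 × C (aromatic): no H
  Total hydrogens = 8.
Molecular formula: C8H8

C8H8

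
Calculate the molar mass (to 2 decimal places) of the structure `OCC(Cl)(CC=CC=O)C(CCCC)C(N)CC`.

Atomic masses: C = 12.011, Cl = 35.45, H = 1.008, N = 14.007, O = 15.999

275.82

Molecular formula: C14H26ClNO2.
M = 14×12.011 + 1×35.45 + 26×1.008 + 1×14.007 + 2×15.999 = 275.82 g/mol.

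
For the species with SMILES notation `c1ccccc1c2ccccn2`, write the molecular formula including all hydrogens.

Heavy atoms from the SMILES: 11 C, 1 N.
Implicit hydrogens by atom environment:
  9 × C (aromatic): 1 H each → 9
  2 × C (aromatic): no H
  1 × N (aromatic): no H
  Total hydrogens = 9.
Molecular formula: C11H9N

C11H9N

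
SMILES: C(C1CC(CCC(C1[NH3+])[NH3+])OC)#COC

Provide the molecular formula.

[C11H22N2O2]2+

Heavy atoms from the SMILES: 11 C, 2 N, 2 O.
Implicit hydrogens by atom environment:
  4 × C: 1 H each → 4
  3 × C: 2 H each → 6
  2 × C: 3 H each → 6
  2 × C: no H
  2 × N (charge +1): 3 H each → 6
  2 × O: no H
  Total hydrogens = 22.
Net charge +2.
Molecular formula: [C11H22N2O2]2+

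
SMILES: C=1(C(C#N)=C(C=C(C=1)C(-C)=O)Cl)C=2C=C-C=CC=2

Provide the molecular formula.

Heavy atoms from the SMILES: 15 C, 1 Cl, 1 N, 1 O.
Implicit hydrogens by atom environment:
  7 × C (aromatic): 1 H each → 7
  5 × C (aromatic): no H
  2 × C: no H
  1 × C: 3 H
  1 × Cl: no H
  1 × N: no H
  1 × O: no H
  Total hydrogens = 10.
Molecular formula: C15H10ClNO

C15H10ClNO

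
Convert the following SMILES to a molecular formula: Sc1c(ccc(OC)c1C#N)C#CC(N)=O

Heavy atoms from the SMILES: 11 C, 2 N, 2 O, 1 S.
Implicit hydrogens by atom environment:
  4 × C (aromatic): no H
  4 × C: no H
  2 × C (aromatic): 1 H each → 2
  2 × O: no H
  1 × C: 3 H
  1 × N: 2 H
  1 × N: no H
  1 × S: 1 H
  Total hydrogens = 8.
Molecular formula: C11H8N2O2S

C11H8N2O2S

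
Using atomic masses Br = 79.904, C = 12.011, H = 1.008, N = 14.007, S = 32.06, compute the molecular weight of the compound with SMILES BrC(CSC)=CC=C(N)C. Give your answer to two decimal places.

222.14

Molecular formula: C7H12BrNS.
M = 1×79.904 + 7×12.011 + 12×1.008 + 1×14.007 + 1×32.06 = 222.14 g/mol.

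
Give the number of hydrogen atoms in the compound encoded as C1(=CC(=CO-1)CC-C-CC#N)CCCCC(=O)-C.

21

Hydrogens are implicit in SMILES; fill each atom to its normal valence:
  8 × C: 2 H each → 16
  2 × C (aromatic): 1 H each → 2
  2 × C (aromatic): no H
  2 × C: no H
  1 × C: 3 H
  1 × N: no H
  1 × O (aromatic): no H
  1 × O: no H
  Total hydrogens = 21.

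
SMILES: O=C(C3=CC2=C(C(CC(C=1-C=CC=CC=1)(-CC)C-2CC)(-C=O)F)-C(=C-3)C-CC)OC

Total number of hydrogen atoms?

Hydrogens are implicit in SMILES; fill each atom to its normal valence:
  7 × C (aromatic): 1 H each → 7
  5 × C: 2 H each → 10
  5 × C (aromatic): no H
  4 × C: 3 H each → 12
  3 × C: no H
  3 × O: no H
  2 × C: 1 H each → 2
  1 × F: no H
  Total hydrogens = 31.

31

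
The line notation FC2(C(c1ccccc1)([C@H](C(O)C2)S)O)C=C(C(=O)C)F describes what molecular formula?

Heavy atoms from the SMILES: 15 C, 2 F, 3 O, 1 S.
Implicit hydrogens by atom environment:
  5 × C (aromatic): 1 H each → 5
  4 × C: no H
  3 × C: 1 H each → 3
  2 × F: no H
  2 × O: 1 H each → 2
  1 × C: 3 H
  1 × C: 2 H
  1 × C (aromatic): no H
  1 × O: no H
  1 × S: 1 H
  Total hydrogens = 16.
Molecular formula: C15H16F2O3S

C15H16F2O3S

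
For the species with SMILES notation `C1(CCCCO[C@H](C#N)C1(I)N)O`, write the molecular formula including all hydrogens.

Heavy atoms from the SMILES: 8 C, 1 I, 2 N, 2 O.
Implicit hydrogens by atom environment:
  4 × C: 2 H each → 8
  2 × C: 1 H each → 2
  2 × C: no H
  1 × I: no H
  1 × N: 2 H
  1 × N: no H
  1 × O: 1 H
  1 × O: no H
  Total hydrogens = 13.
Molecular formula: C8H13IN2O2

C8H13IN2O2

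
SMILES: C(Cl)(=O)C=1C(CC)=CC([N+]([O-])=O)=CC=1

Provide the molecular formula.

C9H8ClNO3

Heavy atoms from the SMILES: 9 C, 1 Cl, 1 N, 3 O.
Implicit hydrogens by atom environment:
  3 × C (aromatic): 1 H each → 3
  3 × C (aromatic): no H
  2 × O: no H
  1 × C: 3 H
  1 × C: 2 H
  1 × C: no H
  1 × Cl: no H
  1 × N (charge +1): no H
  1 × O (charge -1): no H
  Total hydrogens = 8.
Molecular formula: C9H8ClNO3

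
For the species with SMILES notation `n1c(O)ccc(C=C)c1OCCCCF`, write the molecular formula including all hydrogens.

C11H14FNO2

Heavy atoms from the SMILES: 11 C, 1 F, 1 N, 2 O.
Implicit hydrogens by atom environment:
  5 × C: 2 H each → 10
  3 × C (aromatic): no H
  2 × C (aromatic): 1 H each → 2
  1 × C: 1 H
  1 × F: no H
  1 × N (aromatic): no H
  1 × O: 1 H
  1 × O: no H
  Total hydrogens = 14.
Molecular formula: C11H14FNO2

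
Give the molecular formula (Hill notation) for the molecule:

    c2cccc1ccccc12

C10H8

Heavy atoms from the SMILES: 10 C.
Implicit hydrogens by atom environment:
  8 × C (aromatic): 1 H each → 8
  2 × C (aromatic): no H
  Total hydrogens = 8.
Molecular formula: C10H8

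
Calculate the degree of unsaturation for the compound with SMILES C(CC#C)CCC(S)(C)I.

Molecular formula from the SMILES: C8H13IS.
DoU = (2C + 2 + N − H − X)/2 = (2·8 + 2 + 0 − 13 − 1)/2 = 4/2 = 2.
(Structurally: 0 ring(s) + 2 π bond(s) = 2.)

2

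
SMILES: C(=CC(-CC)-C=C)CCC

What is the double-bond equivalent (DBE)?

2

Molecular formula from the SMILES: C10H18.
DoU = (2C + 2 + N − H − X)/2 = (2·10 + 2 + 0 − 18 − 0)/2 = 4/2 = 2.
(Structurally: 0 ring(s) + 2 π bond(s) = 2.)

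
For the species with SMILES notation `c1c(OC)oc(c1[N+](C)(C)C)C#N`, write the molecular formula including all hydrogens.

C9H13N2O2+

Heavy atoms from the SMILES: 9 C, 2 N, 2 O.
Implicit hydrogens by atom environment:
  4 × C: 3 H each → 12
  3 × C (aromatic): no H
  1 × C (aromatic): 1 H
  1 × C: no H
  1 × N: no H
  1 × N (charge +1): no H
  1 × O (aromatic): no H
  1 × O: no H
  Total hydrogens = 13.
Net charge +1.
Molecular formula: C9H13N2O2+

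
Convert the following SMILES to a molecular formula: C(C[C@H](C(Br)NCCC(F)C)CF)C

Heavy atoms from the SMILES: 1 Br, 10 C, 2 F, 1 N.
Implicit hydrogens by atom environment:
  5 × C: 2 H each → 10
  3 × C: 1 H each → 3
  2 × C: 3 H each → 6
  2 × F: no H
  1 × Br: no H
  1 × N: 1 H
  Total hydrogens = 20.
Molecular formula: C10H20BrF2N

C10H20BrF2N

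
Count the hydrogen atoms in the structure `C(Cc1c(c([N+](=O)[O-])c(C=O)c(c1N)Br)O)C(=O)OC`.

Hydrogens are implicit in SMILES; fill each atom to its normal valence:
  6 × C (aromatic): no H
  4 × O: no H
  2 × C: 2 H each → 4
  1 × Br: no H
  1 × C: 3 H
  1 × C: 1 H
  1 × C: no H
  1 × N: 2 H
  1 × N (charge +1): no H
  1 × O: 1 H
  1 × O (charge -1): no H
  Total hydrogens = 11.

11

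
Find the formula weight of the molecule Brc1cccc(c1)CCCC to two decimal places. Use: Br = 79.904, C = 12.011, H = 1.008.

213.12

Molecular formula: C10H13Br.
M = 1×79.904 + 10×12.011 + 13×1.008 = 213.12 g/mol.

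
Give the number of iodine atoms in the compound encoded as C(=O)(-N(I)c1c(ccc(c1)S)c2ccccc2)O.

1

The symbol for iodine appears 1 time in the SMILES.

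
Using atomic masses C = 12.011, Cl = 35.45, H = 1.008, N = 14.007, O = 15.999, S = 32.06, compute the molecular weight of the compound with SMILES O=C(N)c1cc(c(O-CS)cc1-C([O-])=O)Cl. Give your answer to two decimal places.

260.67

Molecular formula: C9H7ClNO4S-.
M = 9×12.011 + 1×35.45 + 7×1.008 + 1×14.007 + 4×15.999 + 1×32.06 = 260.67 g/mol.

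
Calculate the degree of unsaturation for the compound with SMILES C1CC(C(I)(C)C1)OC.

Molecular formula from the SMILES: C7H13IO.
DoU = (2C + 2 + N − H − X)/2 = (2·7 + 2 + 0 − 13 − 1)/2 = 2/2 = 1.
(Structurally: 1 ring(s) + 0 π bond(s) = 1.)

1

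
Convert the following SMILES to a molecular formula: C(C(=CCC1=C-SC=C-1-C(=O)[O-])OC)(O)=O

C10H9O5S-

Heavy atoms from the SMILES: 10 C, 5 O, 1 S.
Implicit hydrogens by atom environment:
  3 × C: no H
  3 × O: no H
  2 × C (aromatic): 1 H each → 2
  2 × C (aromatic): no H
  1 × C: 3 H
  1 × C: 2 H
  1 × C: 1 H
  1 × O: 1 H
  1 × O (charge -1): no H
  1 × S (aromatic): no H
  Total hydrogens = 9.
Net charge -1.
Molecular formula: C10H9O5S-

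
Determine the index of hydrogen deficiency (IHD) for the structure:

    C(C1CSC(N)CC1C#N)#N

Molecular formula from the SMILES: C7H9N3S.
DoU = (2C + 2 + N − H − X)/2 = (2·7 + 2 + 3 − 9 − 0)/2 = 10/2 = 5.
(Structurally: 1 ring(s) + 4 π bond(s) = 5.)

5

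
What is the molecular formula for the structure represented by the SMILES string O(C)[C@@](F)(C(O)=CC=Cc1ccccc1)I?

Heavy atoms from the SMILES: 12 C, 1 F, 1 I, 2 O.
Implicit hydrogens by atom environment:
  5 × C (aromatic): 1 H each → 5
  3 × C: 1 H each → 3
  2 × C: no H
  1 × C: 3 H
  1 × C (aromatic): no H
  1 × F: no H
  1 × I: no H
  1 × O: 1 H
  1 × O: no H
  Total hydrogens = 12.
Molecular formula: C12H12FIO2

C12H12FIO2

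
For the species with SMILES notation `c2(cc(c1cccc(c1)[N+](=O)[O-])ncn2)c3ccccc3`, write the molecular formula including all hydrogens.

Heavy atoms from the SMILES: 16 C, 3 N, 2 O.
Implicit hydrogens by atom environment:
  11 × C (aromatic): 1 H each → 11
  5 × C (aromatic): no H
  2 × N (aromatic): no H
  1 × N (charge +1): no H
  1 × O: no H
  1 × O (charge -1): no H
  Total hydrogens = 11.
Molecular formula: C16H11N3O2

C16H11N3O2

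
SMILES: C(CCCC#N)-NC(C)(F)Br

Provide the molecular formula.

Heavy atoms from the SMILES: 1 Br, 7 C, 1 F, 2 N.
Implicit hydrogens by atom environment:
  4 × C: 2 H each → 8
  2 × C: no H
  1 × Br: no H
  1 × C: 3 H
  1 × F: no H
  1 × N: 1 H
  1 × N: no H
  Total hydrogens = 12.
Molecular formula: C7H12BrFN2

C7H12BrFN2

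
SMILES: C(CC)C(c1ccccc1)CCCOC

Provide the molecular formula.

Heavy atoms from the SMILES: 14 C, 1 O.
Implicit hydrogens by atom environment:
  5 × C: 2 H each → 10
  5 × C (aromatic): 1 H each → 5
  2 × C: 3 H each → 6
  1 × C: 1 H
  1 × C (aromatic): no H
  1 × O: no H
  Total hydrogens = 22.
Molecular formula: C14H22O

C14H22O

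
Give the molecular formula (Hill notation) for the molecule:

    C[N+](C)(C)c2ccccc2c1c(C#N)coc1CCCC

Heavy atoms from the SMILES: 18 C, 2 N, 1 O.
Implicit hydrogens by atom environment:
  5 × C (aromatic): 1 H each → 5
  5 × C (aromatic): no H
  4 × C: 3 H each → 12
  3 × C: 2 H each → 6
  1 × C: no H
  1 × N (charge +1): no H
  1 × N: no H
  1 × O (aromatic): no H
  Total hydrogens = 23.
Net charge +1.
Molecular formula: C18H23N2O+

C18H23N2O+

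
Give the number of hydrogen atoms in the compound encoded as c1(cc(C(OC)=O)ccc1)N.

9

Hydrogens are implicit in SMILES; fill each atom to its normal valence:
  4 × C (aromatic): 1 H each → 4
  2 × C (aromatic): no H
  2 × O: no H
  1 × C: 3 H
  1 × C: no H
  1 × N: 2 H
  Total hydrogens = 9.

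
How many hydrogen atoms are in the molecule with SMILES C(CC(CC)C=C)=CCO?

Hydrogens are implicit in SMILES; fill each atom to its normal valence:
  4 × C: 2 H each → 8
  4 × C: 1 H each → 4
  1 × C: 3 H
  1 × O: 1 H
  Total hydrogens = 16.

16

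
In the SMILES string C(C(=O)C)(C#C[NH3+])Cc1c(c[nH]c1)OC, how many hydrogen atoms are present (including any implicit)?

15

Hydrogens are implicit in SMILES; fill each atom to its normal valence:
  3 × C: no H
  2 × C: 3 H each → 6
  2 × C (aromatic): 1 H each → 2
  2 × C (aromatic): no H
  2 × O: no H
  1 × C: 2 H
  1 × C: 1 H
  1 × N (charge +1): 3 H
  1 × N (aromatic): 1 H
  Total hydrogens = 15.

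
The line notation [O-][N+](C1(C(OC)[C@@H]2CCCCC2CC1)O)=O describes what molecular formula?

C11H19NO4

Heavy atoms from the SMILES: 11 C, 1 N, 4 O.
Implicit hydrogens by atom environment:
  6 × C: 2 H each → 12
  3 × C: 1 H each → 3
  2 × O: no H
  1 × C: 3 H
  1 × C: no H
  1 × N (charge +1): no H
  1 × O: 1 H
  1 × O (charge -1): no H
  Total hydrogens = 19.
Molecular formula: C11H19NO4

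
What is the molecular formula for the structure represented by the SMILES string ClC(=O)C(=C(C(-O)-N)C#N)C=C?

C7H7ClN2O2

Heavy atoms from the SMILES: 7 C, 1 Cl, 2 N, 2 O.
Implicit hydrogens by atom environment:
  4 × C: no H
  2 × C: 1 H each → 2
  1 × C: 2 H
  1 × Cl: no H
  1 × N: 2 H
  1 × N: no H
  1 × O: 1 H
  1 × O: no H
  Total hydrogens = 7.
Molecular formula: C7H7ClN2O2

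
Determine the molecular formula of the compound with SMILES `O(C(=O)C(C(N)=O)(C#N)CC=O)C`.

C7H8N2O4

Heavy atoms from the SMILES: 7 C, 2 N, 4 O.
Implicit hydrogens by atom environment:
  4 × C: no H
  4 × O: no H
  1 × C: 3 H
  1 × C: 2 H
  1 × C: 1 H
  1 × N: 2 H
  1 × N: no H
  Total hydrogens = 8.
Molecular formula: C7H8N2O4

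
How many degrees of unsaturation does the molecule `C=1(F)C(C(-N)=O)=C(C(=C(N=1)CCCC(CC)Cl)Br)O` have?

Molecular formula from the SMILES: C12H15BrClFN2O2.
DoU = (2C + 2 + N − H − X)/2 = (2·12 + 2 + 2 − 15 − 3)/2 = 10/2 = 5.
(Structurally: 1 ring(s) + 4 π bond(s) = 5.)

5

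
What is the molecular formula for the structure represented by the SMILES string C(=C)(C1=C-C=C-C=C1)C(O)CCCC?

Heavy atoms from the SMILES: 13 C, 1 O.
Implicit hydrogens by atom environment:
  5 × C (aromatic): 1 H each → 5
  4 × C: 2 H each → 8
  1 × C: 3 H
  1 × C: 1 H
  1 × C: no H
  1 × C (aromatic): no H
  1 × O: 1 H
  Total hydrogens = 18.
Molecular formula: C13H18O

C13H18O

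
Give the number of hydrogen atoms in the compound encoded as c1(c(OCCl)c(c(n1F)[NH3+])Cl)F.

5

Hydrogens are implicit in SMILES; fill each atom to its normal valence:
  4 × C (aromatic): no H
  2 × Cl: no H
  2 × F: no H
  1 × C: 2 H
  1 × N (charge +1): 3 H
  1 × N (aromatic): no H
  1 × O: no H
  Total hydrogens = 5.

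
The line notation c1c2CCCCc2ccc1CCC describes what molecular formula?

C13H18

Heavy atoms from the SMILES: 13 C.
Implicit hydrogens by atom environment:
  6 × C: 2 H each → 12
  3 × C (aromatic): 1 H each → 3
  3 × C (aromatic): no H
  1 × C: 3 H
  Total hydrogens = 18.
Molecular formula: C13H18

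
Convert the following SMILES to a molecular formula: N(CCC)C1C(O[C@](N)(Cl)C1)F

Heavy atoms from the SMILES: 7 C, 1 Cl, 1 F, 2 N, 1 O.
Implicit hydrogens by atom environment:
  3 × C: 2 H each → 6
  2 × C: 1 H each → 2
  1 × C: 3 H
  1 × C: no H
  1 × Cl: no H
  1 × F: no H
  1 × N: 2 H
  1 × N: 1 H
  1 × O: no H
  Total hydrogens = 14.
Molecular formula: C7H14ClFN2O

C7H14ClFN2O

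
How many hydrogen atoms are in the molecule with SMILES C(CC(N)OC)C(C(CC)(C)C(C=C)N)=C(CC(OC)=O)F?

Hydrogens are implicit in SMILES; fill each atom to its normal valence:
  5 × C: 2 H each → 10
  4 × C: 3 H each → 12
  4 × C: no H
  3 × C: 1 H each → 3
  3 × O: no H
  2 × N: 2 H each → 4
  1 × F: no H
  Total hydrogens = 29.

29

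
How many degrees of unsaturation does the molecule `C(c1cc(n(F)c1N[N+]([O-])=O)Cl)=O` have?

5

Molecular formula from the SMILES: C5H3ClFN3O3.
DoU = (2C + 2 + N − H − X)/2 = (2·5 + 2 + 3 − 3 − 2)/2 = 10/2 = 5.
(Structurally: 1 ring(s) + 4 π bond(s) = 5.)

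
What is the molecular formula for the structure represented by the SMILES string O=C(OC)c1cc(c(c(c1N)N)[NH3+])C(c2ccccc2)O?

Heavy atoms from the SMILES: 15 C, 3 N, 3 O.
Implicit hydrogens by atom environment:
  6 × C (aromatic): 1 H each → 6
  6 × C (aromatic): no H
  2 × N: 2 H each → 4
  2 × O: no H
  1 × C: 3 H
  1 × C: 1 H
  1 × C: no H
  1 × N (charge +1): 3 H
  1 × O: 1 H
  Total hydrogens = 18.
Net charge +1.
Molecular formula: C15H18N3O3+

C15H18N3O3+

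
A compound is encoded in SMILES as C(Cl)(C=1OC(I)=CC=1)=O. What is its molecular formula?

Heavy atoms from the SMILES: 5 C, 1 Cl, 1 I, 2 O.
Implicit hydrogens by atom environment:
  2 × C (aromatic): 1 H each → 2
  2 × C (aromatic): no H
  1 × C: no H
  1 × Cl: no H
  1 × I: no H
  1 × O (aromatic): no H
  1 × O: no H
  Total hydrogens = 2.
Molecular formula: C5H2ClIO2

C5H2ClIO2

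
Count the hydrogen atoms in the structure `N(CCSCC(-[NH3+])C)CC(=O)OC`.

19

Hydrogens are implicit in SMILES; fill each atom to its normal valence:
  4 × C: 2 H each → 8
  2 × C: 3 H each → 6
  2 × O: no H
  1 × C: 1 H
  1 × C: no H
  1 × N (charge +1): 3 H
  1 × N: 1 H
  1 × S: no H
  Total hydrogens = 19.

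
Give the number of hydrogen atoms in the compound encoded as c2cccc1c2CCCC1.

Hydrogens are implicit in SMILES; fill each atom to its normal valence:
  4 × C: 2 H each → 8
  4 × C (aromatic): 1 H each → 4
  2 × C (aromatic): no H
  Total hydrogens = 12.

12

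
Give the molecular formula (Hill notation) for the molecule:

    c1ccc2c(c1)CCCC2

C10H12

Heavy atoms from the SMILES: 10 C.
Implicit hydrogens by atom environment:
  4 × C: 2 H each → 8
  4 × C (aromatic): 1 H each → 4
  2 × C (aromatic): no H
  Total hydrogens = 12.
Molecular formula: C10H12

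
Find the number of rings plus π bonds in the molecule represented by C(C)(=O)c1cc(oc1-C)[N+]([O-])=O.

Molecular formula from the SMILES: C7H7NO4.
DoU = (2C + 2 + N − H − X)/2 = (2·7 + 2 + 1 − 7 − 0)/2 = 10/2 = 5.
(Structurally: 1 ring(s) + 4 π bond(s) = 5.)

5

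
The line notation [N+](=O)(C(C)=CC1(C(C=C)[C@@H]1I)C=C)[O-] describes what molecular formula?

C10H12INO2

Heavy atoms from the SMILES: 10 C, 1 I, 1 N, 2 O.
Implicit hydrogens by atom environment:
  5 × C: 1 H each → 5
  2 × C: 2 H each → 4
  2 × C: no H
  1 × C: 3 H
  1 × I: no H
  1 × N (charge +1): no H
  1 × O: no H
  1 × O (charge -1): no H
  Total hydrogens = 12.
Molecular formula: C10H12INO2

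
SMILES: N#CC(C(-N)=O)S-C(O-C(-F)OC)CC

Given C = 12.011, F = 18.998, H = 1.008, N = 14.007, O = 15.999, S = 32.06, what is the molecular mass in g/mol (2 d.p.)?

Molecular formula: C8H13FN2O3S.
M = 8×12.011 + 1×18.998 + 13×1.008 + 2×14.007 + 3×15.999 + 1×32.06 = 236.26 g/mol.

236.26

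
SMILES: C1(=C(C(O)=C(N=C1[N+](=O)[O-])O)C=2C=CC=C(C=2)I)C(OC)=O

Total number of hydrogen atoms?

9

Hydrogens are implicit in SMILES; fill each atom to its normal valence:
  7 × C (aromatic): no H
  4 × C (aromatic): 1 H each → 4
  3 × O: no H
  2 × O: 1 H each → 2
  1 × C: 3 H
  1 × C: no H
  1 × I: no H
  1 × N (aromatic): no H
  1 × N (charge +1): no H
  1 × O (charge -1): no H
  Total hydrogens = 9.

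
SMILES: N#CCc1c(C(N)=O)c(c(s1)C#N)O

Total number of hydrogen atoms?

5

Hydrogens are implicit in SMILES; fill each atom to its normal valence:
  4 × C (aromatic): no H
  3 × C: no H
  2 × N: no H
  1 × C: 2 H
  1 × N: 2 H
  1 × O: 1 H
  1 × O: no H
  1 × S (aromatic): no H
  Total hydrogens = 5.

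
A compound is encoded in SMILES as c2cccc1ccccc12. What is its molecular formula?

C10H8

Heavy atoms from the SMILES: 10 C.
Implicit hydrogens by atom environment:
  8 × C (aromatic): 1 H each → 8
  2 × C (aromatic): no H
  Total hydrogens = 8.
Molecular formula: C10H8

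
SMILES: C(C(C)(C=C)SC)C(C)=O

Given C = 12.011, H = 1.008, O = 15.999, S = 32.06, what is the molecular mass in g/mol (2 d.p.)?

158.26

Molecular formula: C8H14OS.
M = 8×12.011 + 14×1.008 + 1×15.999 + 1×32.06 = 158.26 g/mol.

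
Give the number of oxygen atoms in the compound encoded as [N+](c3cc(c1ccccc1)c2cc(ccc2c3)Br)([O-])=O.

2

The symbol for oxygen appears 2 times in the SMILES.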